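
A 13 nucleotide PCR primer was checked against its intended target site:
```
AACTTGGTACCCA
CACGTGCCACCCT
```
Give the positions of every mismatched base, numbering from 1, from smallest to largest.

Differences at position 1 (A→C), position 4 (T→G), position 7 (G→C), position 8 (T→C), position 13 (A→T).

1, 4, 7, 8, 13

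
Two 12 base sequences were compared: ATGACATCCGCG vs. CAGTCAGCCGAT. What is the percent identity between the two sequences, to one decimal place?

50.0%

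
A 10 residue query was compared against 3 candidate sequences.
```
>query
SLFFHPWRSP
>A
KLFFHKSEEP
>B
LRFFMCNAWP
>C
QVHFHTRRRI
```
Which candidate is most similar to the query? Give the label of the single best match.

A

Hamming distances to query — A: 5; B: 7; C: 7.
Smallest is A with 5 mismatches.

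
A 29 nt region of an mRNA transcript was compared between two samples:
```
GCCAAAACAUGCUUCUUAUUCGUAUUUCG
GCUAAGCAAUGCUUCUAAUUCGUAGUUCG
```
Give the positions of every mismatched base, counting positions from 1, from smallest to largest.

3, 6, 7, 8, 17, 25

Differences at position 3 (C→U), position 6 (A→G), position 7 (A→C), position 8 (C→A), position 17 (U→A), position 25 (U→G).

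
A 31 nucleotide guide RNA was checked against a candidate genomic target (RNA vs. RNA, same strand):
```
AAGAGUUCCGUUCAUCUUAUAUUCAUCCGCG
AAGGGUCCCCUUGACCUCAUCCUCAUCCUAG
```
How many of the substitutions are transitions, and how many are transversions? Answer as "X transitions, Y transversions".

Transitions (purine↔purine or pyrimidine↔pyrimidine): 4 A→G, 7 U→C, 15 U→C, 18 U→C, 22 U→C.
Transversions (purine↔pyrimidine): 10 G→C, 13 C→G, 21 A→C, 29 G→U, 30 C→A.

5 transitions, 5 transversions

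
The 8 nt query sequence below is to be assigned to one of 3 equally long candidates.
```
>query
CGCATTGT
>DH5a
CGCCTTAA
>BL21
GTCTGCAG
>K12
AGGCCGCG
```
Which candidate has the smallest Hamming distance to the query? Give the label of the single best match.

Hamming distances to query — DH5a: 3; BL21: 7; K12: 7.
Smallest is DH5a with 3 mismatches.

DH5a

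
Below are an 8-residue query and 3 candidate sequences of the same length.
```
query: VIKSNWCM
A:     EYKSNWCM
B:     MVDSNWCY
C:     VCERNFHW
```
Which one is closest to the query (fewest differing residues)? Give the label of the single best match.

A differs at 2 residues; B differs at 4 residues; C differs at 6 residues. The closest is A.

A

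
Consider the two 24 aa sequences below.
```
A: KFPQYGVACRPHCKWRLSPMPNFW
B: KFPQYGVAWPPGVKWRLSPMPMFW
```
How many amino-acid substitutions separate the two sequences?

5

The sequences differ at positions 9, 10, 12, 13, 22 (1-based) — 5 in total.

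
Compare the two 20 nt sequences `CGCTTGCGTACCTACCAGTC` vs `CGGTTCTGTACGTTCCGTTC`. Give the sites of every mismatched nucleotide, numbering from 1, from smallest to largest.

3, 6, 7, 12, 14, 17, 18

Scanning 1-based: 3: C/G; 6: G/C; 7: C/T; 12: C/G; 14: A/T; 17: A/G; 18: G/T.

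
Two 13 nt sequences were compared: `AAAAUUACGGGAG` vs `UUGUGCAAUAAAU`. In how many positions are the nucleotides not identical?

11

Comparing position by position, 11 positions differ: 1 (A/U), 2 (A/U), 3 (A/G), 4 (A/U), 5 (U/G), 6 (U/C), 8 (C/A), 9 (G/U), 10 (G/A), 11 (G/A), 13 (G/U).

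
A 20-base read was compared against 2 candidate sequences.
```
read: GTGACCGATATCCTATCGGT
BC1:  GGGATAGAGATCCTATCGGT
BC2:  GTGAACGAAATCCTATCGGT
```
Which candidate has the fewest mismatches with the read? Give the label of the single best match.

BC2

Hamming distances to read — BC1: 4; BC2: 2.
Smallest is BC2 with 2 mismatches.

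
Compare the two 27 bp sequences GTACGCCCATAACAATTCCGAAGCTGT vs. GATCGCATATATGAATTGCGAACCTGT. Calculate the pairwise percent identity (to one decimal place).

Mismatches at positions 2, 3, 7, 8, 12, 13, 18, 23 (1-based): 8 of 27.
Identical positions: 19/27 = 70.37% → 70.4%.

70.4%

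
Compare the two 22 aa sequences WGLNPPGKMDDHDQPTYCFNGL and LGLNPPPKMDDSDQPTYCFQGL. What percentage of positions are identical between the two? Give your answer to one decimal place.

81.8%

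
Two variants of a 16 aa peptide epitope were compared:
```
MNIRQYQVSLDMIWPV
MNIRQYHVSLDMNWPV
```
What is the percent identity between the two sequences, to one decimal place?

Mismatches at positions 7, 13 (1-based): 2 of 16.
Identical positions: 14/16 = 87.5% → 87.5%.

87.5%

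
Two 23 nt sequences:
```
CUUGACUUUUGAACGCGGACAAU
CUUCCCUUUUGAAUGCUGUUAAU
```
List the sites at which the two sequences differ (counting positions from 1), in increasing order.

Scanning 1-based: 4: G/C; 5: A/C; 14: C/U; 17: G/U; 19: A/U; 20: C/U.

4, 5, 14, 17, 19, 20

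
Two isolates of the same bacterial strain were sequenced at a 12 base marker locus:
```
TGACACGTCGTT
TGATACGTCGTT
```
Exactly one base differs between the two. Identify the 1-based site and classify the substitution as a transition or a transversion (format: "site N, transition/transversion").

site 4, transition

Site 4 changes C→T. C is a pyrimidine and T is a pyrimidine, so this is a transition.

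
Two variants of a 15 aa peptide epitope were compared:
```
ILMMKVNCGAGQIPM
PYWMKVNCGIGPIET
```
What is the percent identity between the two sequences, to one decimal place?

Mismatches at positions 1, 2, 3, 10, 12, 14, 15 (1-based): 7 of 15.
Identical positions: 8/15 = 53.33% → 53.3%.

53.3%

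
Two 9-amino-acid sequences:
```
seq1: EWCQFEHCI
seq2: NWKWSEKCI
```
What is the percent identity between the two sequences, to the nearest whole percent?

44%

5 positions differ (1, 3, 4, 5, 7), so 4 of 9 match: 4/9 = 44.44%.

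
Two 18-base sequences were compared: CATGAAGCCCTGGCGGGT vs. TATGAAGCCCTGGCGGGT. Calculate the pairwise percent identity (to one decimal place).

1 position differs (1), so 17 of 18 match: 17/18 = 94.44%.

94.4%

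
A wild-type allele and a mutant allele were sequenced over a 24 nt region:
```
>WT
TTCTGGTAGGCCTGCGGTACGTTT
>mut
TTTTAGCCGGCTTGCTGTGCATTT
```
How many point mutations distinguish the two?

Comparing position by position, 8 positions differ: 3 (C/T), 5 (G/A), 7 (T/C), 8 (A/C), 12 (C/T), 16 (G/T), 19 (A/G), 21 (G/A).

8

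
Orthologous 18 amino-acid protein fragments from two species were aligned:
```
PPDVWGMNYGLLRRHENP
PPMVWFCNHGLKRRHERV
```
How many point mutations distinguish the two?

The sequences differ at positions 3, 6, 7, 9, 12, 17, 18 (1-based) — 7 in total.

7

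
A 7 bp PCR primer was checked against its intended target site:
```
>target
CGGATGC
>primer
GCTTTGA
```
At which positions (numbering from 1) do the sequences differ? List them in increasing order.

Differences at position 1 (C→G), position 2 (G→C), position 3 (G→T), position 4 (A→T), position 7 (C→A).

1, 2, 3, 4, 7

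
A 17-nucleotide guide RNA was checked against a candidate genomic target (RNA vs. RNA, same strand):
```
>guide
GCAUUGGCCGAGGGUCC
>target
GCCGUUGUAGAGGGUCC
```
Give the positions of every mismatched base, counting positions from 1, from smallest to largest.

3, 4, 6, 8, 9

Scanning 1-based: 3: A/C; 4: U/G; 6: G/U; 8: C/U; 9: C/A.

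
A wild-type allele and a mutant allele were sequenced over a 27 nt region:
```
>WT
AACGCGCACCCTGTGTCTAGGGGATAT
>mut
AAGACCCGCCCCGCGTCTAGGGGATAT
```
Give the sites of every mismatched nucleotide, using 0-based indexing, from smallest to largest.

2, 3, 5, 7, 11, 13

Scanning 0-based: 2: C/G; 3: G/A; 5: G/C; 7: A/G; 11: T/C; 13: T/C.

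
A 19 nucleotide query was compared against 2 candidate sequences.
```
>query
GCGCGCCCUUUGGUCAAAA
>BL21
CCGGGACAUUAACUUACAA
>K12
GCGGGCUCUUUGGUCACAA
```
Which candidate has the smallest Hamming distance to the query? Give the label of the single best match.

K12

BL21 differs at 9 bases; K12 differs at 3 bases. The closest is K12.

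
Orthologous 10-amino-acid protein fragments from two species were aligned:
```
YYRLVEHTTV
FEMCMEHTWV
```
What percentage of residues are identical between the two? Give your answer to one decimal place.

40.0%

6 positions differ (1, 2, 3, 4, 5, 9), so 4 of 10 match: 4/10 = 40%.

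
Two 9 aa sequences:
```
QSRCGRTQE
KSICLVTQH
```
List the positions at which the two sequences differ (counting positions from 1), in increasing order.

Differences at position 1 (Q→K), position 3 (R→I), position 5 (G→L), position 6 (R→V), position 9 (E→H).

1, 3, 5, 6, 9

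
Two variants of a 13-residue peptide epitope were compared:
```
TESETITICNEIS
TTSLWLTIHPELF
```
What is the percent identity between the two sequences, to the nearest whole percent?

Mismatches at positions 2, 4, 5, 6, 9, 10, 12, 13 (1-based): 8 of 13.
Identical positions: 5/13 = 38.46% → 38%.

38%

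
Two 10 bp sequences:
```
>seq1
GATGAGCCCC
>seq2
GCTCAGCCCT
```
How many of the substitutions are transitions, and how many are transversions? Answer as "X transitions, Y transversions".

Transitions (purine↔purine or pyrimidine↔pyrimidine): 10 C→T.
Transversions (purine↔pyrimidine): 2 A→C, 4 G→C.

1 transition, 2 transversions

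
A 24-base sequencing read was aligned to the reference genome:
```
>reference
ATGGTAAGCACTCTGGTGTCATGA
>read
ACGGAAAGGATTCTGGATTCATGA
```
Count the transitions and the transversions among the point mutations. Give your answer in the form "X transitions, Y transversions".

2 transitions, 4 transversions

Mismatches (1-based):
base 2: T→C (pyrimidine→pyrimidine, transition)
base 5: T→A (pyrimidine→purine, transversion)
base 9: C→G (pyrimidine→purine, transversion)
base 11: C→T (pyrimidine→pyrimidine, transition)
base 17: T→A (pyrimidine→purine, transversion)
base 18: G→T (purine→pyrimidine, transversion)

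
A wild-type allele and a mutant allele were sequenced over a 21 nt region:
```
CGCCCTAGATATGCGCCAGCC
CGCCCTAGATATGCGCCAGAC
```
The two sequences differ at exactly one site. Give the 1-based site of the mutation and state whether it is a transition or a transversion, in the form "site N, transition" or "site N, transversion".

site 20, transversion

The sequences differ only at site 20: C→A (pyrimidine→purine), a transversion.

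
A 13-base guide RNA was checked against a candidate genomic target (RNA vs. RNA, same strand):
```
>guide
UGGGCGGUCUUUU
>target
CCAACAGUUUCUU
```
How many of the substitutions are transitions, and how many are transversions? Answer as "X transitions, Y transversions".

6 transitions, 1 transversion

Transitions (purine↔purine or pyrimidine↔pyrimidine): 1 U→C, 3 G→A, 4 G→A, 6 G→A, 9 C→U, 11 U→C.
Transversions (purine↔pyrimidine): 2 G→C.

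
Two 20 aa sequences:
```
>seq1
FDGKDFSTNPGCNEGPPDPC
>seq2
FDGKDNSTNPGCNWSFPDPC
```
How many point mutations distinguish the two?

4

Mismatches (1-based): residue 6: F→N; residue 14: E→W; residue 15: G→S; residue 16: P→F.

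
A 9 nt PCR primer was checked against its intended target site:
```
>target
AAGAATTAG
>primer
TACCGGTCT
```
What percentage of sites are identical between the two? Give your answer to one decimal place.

22.2%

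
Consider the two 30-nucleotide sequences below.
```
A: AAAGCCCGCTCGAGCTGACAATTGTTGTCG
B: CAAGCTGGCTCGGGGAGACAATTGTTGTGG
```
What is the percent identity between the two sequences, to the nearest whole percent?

Mismatches at positions 1, 6, 7, 13, 15, 16, 29 (1-based): 7 of 30.
Identical positions: 23/30 = 76.67% → 77%.

77%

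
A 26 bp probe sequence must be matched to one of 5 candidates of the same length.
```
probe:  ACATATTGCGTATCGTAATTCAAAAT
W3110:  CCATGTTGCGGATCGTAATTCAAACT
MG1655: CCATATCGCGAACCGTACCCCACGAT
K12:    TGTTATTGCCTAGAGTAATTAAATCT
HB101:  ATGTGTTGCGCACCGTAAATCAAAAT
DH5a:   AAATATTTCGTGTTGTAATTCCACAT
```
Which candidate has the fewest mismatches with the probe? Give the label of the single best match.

Hamming distances to probe — W3110: 4; MG1655: 9; K12: 9; HB101: 6; DH5a: 6.
Smallest is W3110 with 4 mismatches.

W3110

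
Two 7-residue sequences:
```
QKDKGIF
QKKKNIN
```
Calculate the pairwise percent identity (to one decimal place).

3 positions differ (3, 5, 7), so 4 of 7 match: 4/7 = 57.14%.

57.1%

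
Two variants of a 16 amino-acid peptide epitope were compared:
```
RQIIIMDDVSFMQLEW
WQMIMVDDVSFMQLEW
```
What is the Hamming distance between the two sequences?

Comparing position by position, 4 positions differ: 1 (R/W), 3 (I/M), 5 (I/M), 6 (M/V).

4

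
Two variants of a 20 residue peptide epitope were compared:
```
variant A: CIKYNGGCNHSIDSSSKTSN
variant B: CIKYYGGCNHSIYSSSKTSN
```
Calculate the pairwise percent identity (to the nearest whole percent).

90%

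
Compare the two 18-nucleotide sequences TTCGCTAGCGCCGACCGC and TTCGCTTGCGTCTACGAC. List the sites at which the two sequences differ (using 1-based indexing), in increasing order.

Scanning 1-based: 7: A/T; 11: C/T; 13: G/T; 16: C/G; 17: G/A.

7, 11, 13, 16, 17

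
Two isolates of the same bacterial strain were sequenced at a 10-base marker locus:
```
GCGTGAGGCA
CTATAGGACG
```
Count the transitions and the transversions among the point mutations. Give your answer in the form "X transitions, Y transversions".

6 transitions, 1 transversion

Mismatches (1-based):
position 1: G→C (purine→pyrimidine, transversion)
position 2: C→T (pyrimidine→pyrimidine, transition)
position 3: G→A (purine→purine, transition)
position 5: G→A (purine→purine, transition)
position 6: A→G (purine→purine, transition)
position 8: G→A (purine→purine, transition)
position 10: A→G (purine→purine, transition)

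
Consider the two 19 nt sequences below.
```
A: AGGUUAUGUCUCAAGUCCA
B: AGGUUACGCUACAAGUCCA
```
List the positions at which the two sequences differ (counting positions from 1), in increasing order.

7, 9, 10, 11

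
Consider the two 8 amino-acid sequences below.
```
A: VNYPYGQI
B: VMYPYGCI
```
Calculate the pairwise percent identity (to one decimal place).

75.0%

2 positions differ (2, 7), so 6 of 8 match: 6/8 = 75%.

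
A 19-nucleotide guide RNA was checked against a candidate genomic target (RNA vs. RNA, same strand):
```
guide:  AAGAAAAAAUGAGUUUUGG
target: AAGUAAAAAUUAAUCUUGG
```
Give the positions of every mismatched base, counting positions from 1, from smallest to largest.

4, 11, 13, 15

Scanning 1-based: 4: A/U; 11: G/U; 13: G/A; 15: U/C.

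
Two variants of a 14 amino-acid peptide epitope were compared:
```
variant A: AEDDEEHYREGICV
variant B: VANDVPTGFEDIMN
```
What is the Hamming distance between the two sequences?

The sequences differ at residues 1, 2, 3, 5, 6, 7, 8, 9, 11, 13, 14 (1-based) — 11 in total.

11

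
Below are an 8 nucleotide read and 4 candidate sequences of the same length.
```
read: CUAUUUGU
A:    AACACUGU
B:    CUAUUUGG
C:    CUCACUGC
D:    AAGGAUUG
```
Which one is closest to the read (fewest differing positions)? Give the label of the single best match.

B

A differs at 5 positions; B differs at 1 position; C differs at 4 positions; D differs at 7 positions. The closest is B.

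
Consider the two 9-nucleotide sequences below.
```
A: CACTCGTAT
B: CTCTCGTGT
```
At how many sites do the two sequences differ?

2

Comparing position by position, 2 sites differ: 2 (A/T), 8 (A/G).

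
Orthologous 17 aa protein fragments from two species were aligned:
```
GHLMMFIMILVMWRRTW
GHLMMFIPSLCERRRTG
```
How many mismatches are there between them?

6

Comparing position by position, 6 residues differ: 8 (M/P), 9 (I/S), 11 (V/C), 12 (M/E), 13 (W/R), 17 (W/G).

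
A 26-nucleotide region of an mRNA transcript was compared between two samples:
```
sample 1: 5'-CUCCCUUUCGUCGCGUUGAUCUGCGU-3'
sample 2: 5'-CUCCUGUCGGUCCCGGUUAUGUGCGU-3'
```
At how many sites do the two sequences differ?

Comparing position by position, 8 sites differ: 5 (C/U), 6 (U/G), 8 (U/C), 9 (C/G), 13 (G/C), 16 (U/G), 18 (G/U), 21 (C/G).

8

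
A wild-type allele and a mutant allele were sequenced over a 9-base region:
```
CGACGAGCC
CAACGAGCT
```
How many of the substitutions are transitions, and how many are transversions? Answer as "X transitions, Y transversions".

Transitions (purine↔purine or pyrimidine↔pyrimidine): 2 G→A, 9 C→T.
Transversions (purine↔pyrimidine): none.

2 transitions, 0 transversions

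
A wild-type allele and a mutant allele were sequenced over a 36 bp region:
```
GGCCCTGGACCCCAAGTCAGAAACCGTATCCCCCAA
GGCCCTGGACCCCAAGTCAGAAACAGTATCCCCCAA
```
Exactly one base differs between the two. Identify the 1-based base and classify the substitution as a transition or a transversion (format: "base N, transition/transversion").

base 25, transversion

The sequences differ only at base 25: C→A (pyrimidine→purine), a transversion.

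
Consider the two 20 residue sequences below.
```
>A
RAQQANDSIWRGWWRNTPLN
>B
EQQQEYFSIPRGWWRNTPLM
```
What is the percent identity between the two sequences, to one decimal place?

65.0%

7 positions differ (1, 2, 5, 6, 7, 10, 20), so 13 of 20 match: 13/20 = 65%.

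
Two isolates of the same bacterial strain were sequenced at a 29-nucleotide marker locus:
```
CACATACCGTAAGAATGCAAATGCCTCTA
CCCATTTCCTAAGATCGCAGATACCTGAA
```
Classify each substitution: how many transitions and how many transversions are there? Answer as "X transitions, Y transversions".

Mismatches (1-based):
site 2: A→C (purine→pyrimidine, transversion)
site 6: A→T (purine→pyrimidine, transversion)
site 7: C→T (pyrimidine→pyrimidine, transition)
site 9: G→C (purine→pyrimidine, transversion)
site 15: A→T (purine→pyrimidine, transversion)
site 16: T→C (pyrimidine→pyrimidine, transition)
site 20: A→G (purine→purine, transition)
site 23: G→A (purine→purine, transition)
site 27: C→G (pyrimidine→purine, transversion)
site 28: T→A (pyrimidine→purine, transversion)

4 transitions, 6 transversions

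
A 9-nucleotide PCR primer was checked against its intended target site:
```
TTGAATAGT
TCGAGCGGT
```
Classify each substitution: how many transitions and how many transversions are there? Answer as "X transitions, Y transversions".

4 transitions, 0 transversions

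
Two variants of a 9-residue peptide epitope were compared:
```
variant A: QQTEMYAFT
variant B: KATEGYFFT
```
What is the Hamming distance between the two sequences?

4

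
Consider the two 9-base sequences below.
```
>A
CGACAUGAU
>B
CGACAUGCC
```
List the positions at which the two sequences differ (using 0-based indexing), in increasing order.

7, 8

Differences at position 7 (A→C), position 8 (U→C).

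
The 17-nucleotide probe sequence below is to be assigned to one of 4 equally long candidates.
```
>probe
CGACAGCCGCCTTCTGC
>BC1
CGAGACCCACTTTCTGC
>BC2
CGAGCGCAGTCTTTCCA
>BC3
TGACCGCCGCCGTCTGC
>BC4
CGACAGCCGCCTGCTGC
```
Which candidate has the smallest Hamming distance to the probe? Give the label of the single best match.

Hamming distances to probe — BC1: 4; BC2: 8; BC3: 3; BC4: 1.
Smallest is BC4 with 1 mismatch.

BC4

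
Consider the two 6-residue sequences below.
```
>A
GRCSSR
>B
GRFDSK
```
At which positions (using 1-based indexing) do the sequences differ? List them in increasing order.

Scanning 1-based: 3: C/F; 4: S/D; 6: R/K.

3, 4, 6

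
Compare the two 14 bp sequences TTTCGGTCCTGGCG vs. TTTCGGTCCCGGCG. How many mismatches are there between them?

1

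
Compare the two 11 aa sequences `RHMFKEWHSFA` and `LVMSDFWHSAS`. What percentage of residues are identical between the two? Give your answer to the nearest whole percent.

7 positions differ (1, 2, 4, 5, 6, 10, 11), so 4 of 11 match: 4/11 = 36.36%.

36%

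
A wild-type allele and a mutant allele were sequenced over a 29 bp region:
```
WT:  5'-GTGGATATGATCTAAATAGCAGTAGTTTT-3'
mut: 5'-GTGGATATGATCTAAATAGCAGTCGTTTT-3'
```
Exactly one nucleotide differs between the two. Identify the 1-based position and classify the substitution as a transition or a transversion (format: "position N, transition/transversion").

The sequences differ only at position 24: A→C (purine→pyrimidine), a transversion.

position 24, transversion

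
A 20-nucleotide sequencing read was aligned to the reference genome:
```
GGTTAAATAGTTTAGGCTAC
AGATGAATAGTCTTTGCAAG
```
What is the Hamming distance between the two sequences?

8

Comparing position by position, 8 sites differ: 1 (G/A), 3 (T/A), 5 (A/G), 12 (T/C), 14 (A/T), 15 (G/T), 18 (T/A), 20 (C/G).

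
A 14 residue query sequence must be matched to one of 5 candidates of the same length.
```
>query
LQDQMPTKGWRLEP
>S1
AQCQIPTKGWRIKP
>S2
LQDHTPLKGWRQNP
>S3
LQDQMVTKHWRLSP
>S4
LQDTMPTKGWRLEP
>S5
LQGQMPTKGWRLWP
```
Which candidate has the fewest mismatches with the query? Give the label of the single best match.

Hamming distances to query — S1: 5; S2: 5; S3: 3; S4: 1; S5: 2.
Smallest is S4 with 1 mismatch.

S4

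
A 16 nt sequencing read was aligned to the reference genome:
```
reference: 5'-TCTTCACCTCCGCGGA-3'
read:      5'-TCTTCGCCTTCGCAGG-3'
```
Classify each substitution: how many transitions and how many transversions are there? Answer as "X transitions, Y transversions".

4 transitions, 0 transversions

Mismatches (1-based):
base 6: A→G (purine→purine, transition)
base 10: C→T (pyrimidine→pyrimidine, transition)
base 14: G→A (purine→purine, transition)
base 16: A→G (purine→purine, transition)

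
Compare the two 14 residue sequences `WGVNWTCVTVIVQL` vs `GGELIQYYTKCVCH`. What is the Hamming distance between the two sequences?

11

The sequences differ at positions 1, 3, 4, 5, 6, 7, 8, 10, 11, 13, 14 (1-based) — 11 in total.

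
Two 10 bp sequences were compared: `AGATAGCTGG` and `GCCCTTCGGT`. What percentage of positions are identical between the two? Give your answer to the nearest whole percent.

20%

Mismatches at positions 1, 2, 3, 4, 5, 6, 8, 10 (1-based): 8 of 10.
Identical positions: 2/10 = 20% → 20%.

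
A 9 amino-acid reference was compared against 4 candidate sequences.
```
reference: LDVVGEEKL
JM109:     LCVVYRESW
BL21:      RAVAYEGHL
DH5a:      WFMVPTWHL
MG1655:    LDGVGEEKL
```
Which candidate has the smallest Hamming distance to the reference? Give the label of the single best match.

MG1655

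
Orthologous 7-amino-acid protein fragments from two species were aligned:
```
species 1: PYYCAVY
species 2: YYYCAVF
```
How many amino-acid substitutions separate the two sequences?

The sequences differ at residues 1, 7 (1-based) — 2 in total.

2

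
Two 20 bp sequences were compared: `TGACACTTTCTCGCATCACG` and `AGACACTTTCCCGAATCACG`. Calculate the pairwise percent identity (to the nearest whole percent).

85%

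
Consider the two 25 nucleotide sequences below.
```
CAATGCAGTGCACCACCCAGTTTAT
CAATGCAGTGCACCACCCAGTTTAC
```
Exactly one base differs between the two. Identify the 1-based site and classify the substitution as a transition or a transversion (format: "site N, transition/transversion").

The sequences differ only at site 25: T→C (pyrimidine→pyrimidine), a transition.

site 25, transition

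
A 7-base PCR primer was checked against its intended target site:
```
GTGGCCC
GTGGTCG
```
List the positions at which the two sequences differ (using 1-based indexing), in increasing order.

Differences at position 5 (C→T), position 7 (C→G).

5, 7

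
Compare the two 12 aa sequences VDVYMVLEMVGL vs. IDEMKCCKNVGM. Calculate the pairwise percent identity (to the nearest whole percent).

25%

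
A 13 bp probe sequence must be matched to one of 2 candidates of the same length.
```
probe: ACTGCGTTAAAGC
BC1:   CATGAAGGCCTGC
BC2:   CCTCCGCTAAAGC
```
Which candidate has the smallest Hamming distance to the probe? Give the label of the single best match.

BC1 differs at 9 sites; BC2 differs at 3 sites. The closest is BC2.

BC2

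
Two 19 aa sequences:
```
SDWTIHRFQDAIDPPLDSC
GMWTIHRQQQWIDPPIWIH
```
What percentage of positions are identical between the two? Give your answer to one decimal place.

52.6%

Mismatches at positions 1, 2, 8, 10, 11, 16, 17, 18, 19 (1-based): 9 of 19.
Identical positions: 10/19 = 52.63% → 52.6%.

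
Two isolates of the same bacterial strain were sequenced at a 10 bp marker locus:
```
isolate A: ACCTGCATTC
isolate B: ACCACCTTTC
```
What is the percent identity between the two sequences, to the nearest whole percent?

70%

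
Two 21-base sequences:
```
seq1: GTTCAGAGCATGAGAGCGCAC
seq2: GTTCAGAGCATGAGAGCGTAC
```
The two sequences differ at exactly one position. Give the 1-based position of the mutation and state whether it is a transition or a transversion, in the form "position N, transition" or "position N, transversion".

Position 19 changes C→T. C is a pyrimidine and T is a pyrimidine, so this is a transition.

position 19, transition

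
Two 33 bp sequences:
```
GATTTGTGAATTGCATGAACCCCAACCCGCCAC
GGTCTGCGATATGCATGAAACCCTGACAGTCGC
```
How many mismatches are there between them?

The sequences differ at positions 2, 4, 7, 10, 11, 20, 24, 25, 26, 28, 30, 32 (1-based) — 12 in total.

12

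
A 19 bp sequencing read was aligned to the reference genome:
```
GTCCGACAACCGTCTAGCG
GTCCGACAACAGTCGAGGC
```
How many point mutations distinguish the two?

Comparing position by position, 4 positions differ: 11 (C/A), 15 (T/G), 18 (C/G), 19 (G/C).

4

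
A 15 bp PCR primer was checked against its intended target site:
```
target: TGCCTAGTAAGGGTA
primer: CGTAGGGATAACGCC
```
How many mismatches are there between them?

11

The sequences differ at sites 1, 3, 4, 5, 6, 8, 9, 11, 12, 14, 15 (1-based) — 11 in total.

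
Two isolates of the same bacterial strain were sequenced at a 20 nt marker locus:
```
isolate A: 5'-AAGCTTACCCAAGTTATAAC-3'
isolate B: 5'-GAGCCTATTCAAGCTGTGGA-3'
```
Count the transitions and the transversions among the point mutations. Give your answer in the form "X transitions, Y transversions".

8 transitions, 1 transversion

Mismatches (1-based):
site 1: A→G (purine→purine, transition)
site 5: T→C (pyrimidine→pyrimidine, transition)
site 8: C→T (pyrimidine→pyrimidine, transition)
site 9: C→T (pyrimidine→pyrimidine, transition)
site 14: T→C (pyrimidine→pyrimidine, transition)
site 16: A→G (purine→purine, transition)
site 18: A→G (purine→purine, transition)
site 19: A→G (purine→purine, transition)
site 20: C→A (pyrimidine→purine, transversion)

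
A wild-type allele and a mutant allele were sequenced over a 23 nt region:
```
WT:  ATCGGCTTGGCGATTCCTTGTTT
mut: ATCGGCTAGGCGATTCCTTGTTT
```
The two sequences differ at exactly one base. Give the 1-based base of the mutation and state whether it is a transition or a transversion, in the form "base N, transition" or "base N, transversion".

Base 8 changes T→A. T is a pyrimidine and A is a purine, so this is a transversion.

base 8, transversion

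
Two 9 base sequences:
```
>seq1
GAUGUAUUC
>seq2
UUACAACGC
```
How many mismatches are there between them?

The sequences differ at sites 1, 2, 3, 4, 5, 7, 8 (1-based) — 7 in total.

7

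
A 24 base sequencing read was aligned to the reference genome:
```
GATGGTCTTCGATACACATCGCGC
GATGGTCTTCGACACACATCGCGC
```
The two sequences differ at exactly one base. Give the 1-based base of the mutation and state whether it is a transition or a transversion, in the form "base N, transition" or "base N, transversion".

Base 13 changes T→C. T is a pyrimidine and C is a pyrimidine, so this is a transition.

base 13, transition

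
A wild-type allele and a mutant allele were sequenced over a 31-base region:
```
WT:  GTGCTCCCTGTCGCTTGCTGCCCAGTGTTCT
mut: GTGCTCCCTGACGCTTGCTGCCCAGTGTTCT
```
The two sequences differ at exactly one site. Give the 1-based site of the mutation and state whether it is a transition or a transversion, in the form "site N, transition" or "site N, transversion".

Site 11 changes T→A. T is a pyrimidine and A is a purine, so this is a transversion.

site 11, transversion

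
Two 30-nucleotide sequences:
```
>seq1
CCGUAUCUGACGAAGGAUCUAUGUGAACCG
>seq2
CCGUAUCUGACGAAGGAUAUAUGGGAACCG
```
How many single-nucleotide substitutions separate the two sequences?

2

Comparing position by position, 2 positions differ: 19 (C/A), 24 (U/G).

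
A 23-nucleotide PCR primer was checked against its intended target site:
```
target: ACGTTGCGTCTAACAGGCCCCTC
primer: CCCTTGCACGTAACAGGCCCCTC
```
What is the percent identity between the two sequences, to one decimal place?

78.3%

5 positions differ (1, 3, 8, 9, 10), so 18 of 23 match: 18/23 = 78.26%.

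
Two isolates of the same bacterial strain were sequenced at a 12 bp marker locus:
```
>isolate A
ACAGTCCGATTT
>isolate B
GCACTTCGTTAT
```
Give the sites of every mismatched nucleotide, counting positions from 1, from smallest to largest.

Differences at site 1 (A→G), site 4 (G→C), site 6 (C→T), site 9 (A→T), site 11 (T→A).

1, 4, 6, 9, 11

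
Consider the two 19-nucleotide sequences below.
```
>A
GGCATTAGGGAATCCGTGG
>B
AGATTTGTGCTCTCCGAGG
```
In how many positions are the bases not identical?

9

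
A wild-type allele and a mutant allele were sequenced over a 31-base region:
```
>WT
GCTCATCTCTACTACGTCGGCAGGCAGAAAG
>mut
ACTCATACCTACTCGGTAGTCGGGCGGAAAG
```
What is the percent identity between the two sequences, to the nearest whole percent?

Mismatches at positions 1, 7, 8, 14, 15, 18, 20, 22, 26 (1-based): 9 of 31.
Identical positions: 22/31 = 70.97% → 71%.

71%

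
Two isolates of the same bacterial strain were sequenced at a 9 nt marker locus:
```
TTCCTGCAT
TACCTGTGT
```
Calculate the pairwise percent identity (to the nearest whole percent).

Mismatches at positions 2, 7, 8 (1-based): 3 of 9.
Identical positions: 6/9 = 66.67% → 67%.

67%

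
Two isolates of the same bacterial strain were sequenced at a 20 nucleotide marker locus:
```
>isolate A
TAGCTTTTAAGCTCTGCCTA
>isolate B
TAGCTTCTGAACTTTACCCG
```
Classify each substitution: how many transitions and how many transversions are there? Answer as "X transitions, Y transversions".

7 transitions, 0 transversions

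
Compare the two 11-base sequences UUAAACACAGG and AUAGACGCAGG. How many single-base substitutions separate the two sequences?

3

Comparing position by position, 3 bases differ: 1 (U/A), 4 (A/G), 7 (A/G).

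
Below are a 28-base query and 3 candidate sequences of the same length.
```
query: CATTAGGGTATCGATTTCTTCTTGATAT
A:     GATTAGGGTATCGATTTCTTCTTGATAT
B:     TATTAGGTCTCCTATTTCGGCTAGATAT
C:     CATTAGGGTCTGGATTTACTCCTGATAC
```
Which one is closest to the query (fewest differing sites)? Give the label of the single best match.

Hamming distances to query — A: 1; B: 9; C: 6.
Smallest is A with 1 mismatch.

A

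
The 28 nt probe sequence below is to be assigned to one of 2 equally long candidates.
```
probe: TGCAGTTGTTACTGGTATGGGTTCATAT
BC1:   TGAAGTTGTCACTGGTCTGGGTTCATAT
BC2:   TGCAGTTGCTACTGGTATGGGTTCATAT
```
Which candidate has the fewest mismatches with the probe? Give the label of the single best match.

BC2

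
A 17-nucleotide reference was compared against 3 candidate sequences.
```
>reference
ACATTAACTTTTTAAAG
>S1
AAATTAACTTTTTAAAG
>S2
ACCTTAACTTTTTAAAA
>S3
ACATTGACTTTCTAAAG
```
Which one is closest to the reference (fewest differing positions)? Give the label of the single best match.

Hamming distances to reference — S1: 1; S2: 2; S3: 2.
Smallest is S1 with 1 mismatch.

S1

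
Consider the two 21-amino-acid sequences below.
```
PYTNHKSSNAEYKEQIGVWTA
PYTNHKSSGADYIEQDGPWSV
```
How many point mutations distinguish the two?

7

Comparing position by position, 7 residues differ: 9 (N/G), 11 (E/D), 13 (K/I), 16 (I/D), 18 (V/P), 20 (T/S), 21 (A/V).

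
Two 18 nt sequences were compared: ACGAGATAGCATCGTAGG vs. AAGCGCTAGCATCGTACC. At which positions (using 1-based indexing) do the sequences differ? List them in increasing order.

2, 4, 6, 17, 18

Differences at position 2 (C→A), position 4 (A→C), position 6 (A→C), position 17 (G→C), position 18 (G→C).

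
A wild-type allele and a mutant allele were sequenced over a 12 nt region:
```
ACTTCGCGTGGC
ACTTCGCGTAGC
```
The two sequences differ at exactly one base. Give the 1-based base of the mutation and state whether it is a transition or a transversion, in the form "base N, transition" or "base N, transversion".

The sequences differ only at base 10: G→A (purine→purine), a transition.

base 10, transition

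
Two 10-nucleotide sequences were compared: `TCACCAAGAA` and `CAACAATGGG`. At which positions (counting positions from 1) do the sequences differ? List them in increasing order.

1, 2, 5, 7, 9, 10

Differences at position 1 (T→C), position 2 (C→A), position 5 (C→A), position 7 (A→T), position 9 (A→G), position 10 (A→G).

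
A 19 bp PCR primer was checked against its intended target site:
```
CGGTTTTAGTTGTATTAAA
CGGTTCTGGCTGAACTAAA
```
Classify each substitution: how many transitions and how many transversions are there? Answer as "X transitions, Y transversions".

4 transitions, 1 transversion

Mismatches (1-based):
position 6: T→C (pyrimidine→pyrimidine, transition)
position 8: A→G (purine→purine, transition)
position 10: T→C (pyrimidine→pyrimidine, transition)
position 13: T→A (pyrimidine→purine, transversion)
position 15: T→C (pyrimidine→pyrimidine, transition)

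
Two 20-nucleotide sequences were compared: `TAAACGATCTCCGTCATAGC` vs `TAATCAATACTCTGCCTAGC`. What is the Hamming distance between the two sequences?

8

The sequences differ at bases 4, 6, 9, 10, 11, 13, 14, 16 (1-based) — 8 in total.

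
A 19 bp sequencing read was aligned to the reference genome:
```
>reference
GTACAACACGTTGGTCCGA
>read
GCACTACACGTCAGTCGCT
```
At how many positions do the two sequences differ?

The sequences differ at positions 2, 5, 12, 13, 17, 18, 19 (1-based) — 7 in total.

7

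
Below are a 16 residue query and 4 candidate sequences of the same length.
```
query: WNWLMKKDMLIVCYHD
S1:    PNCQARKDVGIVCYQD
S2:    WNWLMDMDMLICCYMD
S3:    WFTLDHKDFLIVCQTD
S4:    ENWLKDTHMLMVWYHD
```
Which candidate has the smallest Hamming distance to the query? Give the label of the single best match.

S1 differs at 8 residues; S2 differs at 4 residues; S3 differs at 7 residues; S4 differs at 7 residues. The closest is S2.

S2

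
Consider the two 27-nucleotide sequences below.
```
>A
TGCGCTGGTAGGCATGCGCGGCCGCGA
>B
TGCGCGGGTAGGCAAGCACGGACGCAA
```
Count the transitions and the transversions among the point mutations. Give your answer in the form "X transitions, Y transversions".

Transitions (purine↔purine or pyrimidine↔pyrimidine): 18 G→A, 26 G→A.
Transversions (purine↔pyrimidine): 6 T→G, 15 T→A, 22 C→A.

2 transitions, 3 transversions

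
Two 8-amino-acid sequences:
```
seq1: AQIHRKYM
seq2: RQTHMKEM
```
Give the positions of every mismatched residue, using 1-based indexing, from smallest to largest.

Differences at position 1 (A→R), position 3 (I→T), position 5 (R→M), position 7 (Y→E).

1, 3, 5, 7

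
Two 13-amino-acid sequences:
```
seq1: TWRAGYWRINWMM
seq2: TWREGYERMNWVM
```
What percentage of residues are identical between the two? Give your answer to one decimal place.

69.2%

Mismatches at positions 4, 7, 9, 12 (1-based): 4 of 13.
Identical positions: 9/13 = 69.23% → 69.2%.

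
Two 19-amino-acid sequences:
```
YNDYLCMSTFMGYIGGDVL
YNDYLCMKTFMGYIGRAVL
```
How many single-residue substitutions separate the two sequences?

The sequences differ at residues 8, 16, 17 (1-based) — 3 in total.

3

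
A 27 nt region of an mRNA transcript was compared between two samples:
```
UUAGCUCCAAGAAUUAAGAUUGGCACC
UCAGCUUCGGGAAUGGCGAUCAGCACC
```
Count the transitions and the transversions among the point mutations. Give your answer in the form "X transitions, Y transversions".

7 transitions, 2 transversions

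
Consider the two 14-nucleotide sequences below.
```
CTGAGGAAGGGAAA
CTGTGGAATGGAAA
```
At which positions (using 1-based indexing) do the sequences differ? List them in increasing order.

4, 9

Scanning 1-based: 4: A/T; 9: G/T.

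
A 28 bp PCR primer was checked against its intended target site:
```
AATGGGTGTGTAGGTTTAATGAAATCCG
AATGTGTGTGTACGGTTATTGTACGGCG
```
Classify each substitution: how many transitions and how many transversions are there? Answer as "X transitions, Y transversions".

0 transitions, 8 transversions

Transitions (purine↔purine or pyrimidine↔pyrimidine): none.
Transversions (purine↔pyrimidine): 5 G→T, 13 G→C, 15 T→G, 19 A→T, 22 A→T, 24 A→C, 25 T→G, 26 C→G.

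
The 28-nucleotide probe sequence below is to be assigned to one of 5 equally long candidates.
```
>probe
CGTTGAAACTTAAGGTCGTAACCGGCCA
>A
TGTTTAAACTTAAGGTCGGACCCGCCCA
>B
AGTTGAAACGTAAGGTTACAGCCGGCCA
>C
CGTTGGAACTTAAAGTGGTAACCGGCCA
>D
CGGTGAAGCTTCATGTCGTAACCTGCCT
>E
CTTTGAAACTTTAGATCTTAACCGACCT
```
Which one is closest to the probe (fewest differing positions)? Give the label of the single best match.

C

Hamming distances to probe — A: 5; B: 6; C: 3; D: 6; E: 6.
Smallest is C with 3 mismatches.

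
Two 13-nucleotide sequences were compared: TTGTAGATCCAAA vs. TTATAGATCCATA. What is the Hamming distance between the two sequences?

2

Mismatches (1-based): base 3: G→A; base 12: A→T.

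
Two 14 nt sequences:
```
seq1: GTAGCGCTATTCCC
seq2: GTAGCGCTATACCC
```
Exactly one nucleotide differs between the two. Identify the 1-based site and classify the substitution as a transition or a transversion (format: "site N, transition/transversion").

site 11, transversion

The sequences differ only at site 11: T→A (pyrimidine→purine), a transversion.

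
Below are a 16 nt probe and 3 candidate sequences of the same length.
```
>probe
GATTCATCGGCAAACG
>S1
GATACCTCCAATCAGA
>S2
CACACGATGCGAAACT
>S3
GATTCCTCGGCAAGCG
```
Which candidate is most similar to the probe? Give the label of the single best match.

S3

S1 differs at 9 bases; S2 differs at 9 bases; S3 differs at 2 bases. The closest is S3.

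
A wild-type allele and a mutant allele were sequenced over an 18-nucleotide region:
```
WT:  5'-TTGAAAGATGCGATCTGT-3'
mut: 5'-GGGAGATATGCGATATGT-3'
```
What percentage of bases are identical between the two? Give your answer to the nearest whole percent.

5 positions differ (1, 2, 5, 7, 15), so 13 of 18 match: 13/18 = 72.22%.

72%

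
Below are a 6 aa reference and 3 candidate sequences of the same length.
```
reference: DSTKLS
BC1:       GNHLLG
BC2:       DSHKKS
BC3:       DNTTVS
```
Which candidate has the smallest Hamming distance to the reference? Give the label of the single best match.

BC2

BC1 differs at 5 positions; BC2 differs at 2 positions; BC3 differs at 3 positions. The closest is BC2.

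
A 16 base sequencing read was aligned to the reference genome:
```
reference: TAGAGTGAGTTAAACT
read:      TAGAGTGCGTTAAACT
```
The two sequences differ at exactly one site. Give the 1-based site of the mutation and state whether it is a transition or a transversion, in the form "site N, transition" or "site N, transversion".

site 8, transversion

Site 8 changes A→C. A is a purine and C is a pyrimidine, so this is a transversion.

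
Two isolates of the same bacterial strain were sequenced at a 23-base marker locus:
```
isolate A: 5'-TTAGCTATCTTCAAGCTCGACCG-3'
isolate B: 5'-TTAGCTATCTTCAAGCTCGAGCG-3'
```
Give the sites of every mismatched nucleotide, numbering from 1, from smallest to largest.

21

Scanning 1-based: 21: C/G.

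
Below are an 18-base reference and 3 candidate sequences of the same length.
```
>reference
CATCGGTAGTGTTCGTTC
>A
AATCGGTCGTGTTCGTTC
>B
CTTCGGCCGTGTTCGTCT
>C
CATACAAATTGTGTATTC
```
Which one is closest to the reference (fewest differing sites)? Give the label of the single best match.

Hamming distances to reference — A: 2; B: 5; C: 8.
Smallest is A with 2 mismatches.

A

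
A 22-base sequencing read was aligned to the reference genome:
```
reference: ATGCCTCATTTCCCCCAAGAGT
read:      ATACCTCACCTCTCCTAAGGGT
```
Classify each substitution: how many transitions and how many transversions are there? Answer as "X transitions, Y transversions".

6 transitions, 0 transversions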